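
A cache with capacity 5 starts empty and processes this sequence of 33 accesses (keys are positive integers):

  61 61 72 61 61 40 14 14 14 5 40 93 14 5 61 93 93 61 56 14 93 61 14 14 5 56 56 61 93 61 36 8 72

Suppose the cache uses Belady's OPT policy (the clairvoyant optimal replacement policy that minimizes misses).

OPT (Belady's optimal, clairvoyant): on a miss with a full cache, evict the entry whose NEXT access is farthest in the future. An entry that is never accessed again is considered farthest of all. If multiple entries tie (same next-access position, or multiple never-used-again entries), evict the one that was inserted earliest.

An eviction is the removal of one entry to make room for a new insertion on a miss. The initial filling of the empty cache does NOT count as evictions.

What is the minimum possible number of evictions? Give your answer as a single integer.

Answer: 5

Derivation:
OPT (Belady) simulation (capacity=5):
  1. access 61: MISS. Cache: [61]
  2. access 61: HIT. Next use of 61: step 4. Cache: [61]
  3. access 72: MISS. Cache: [61 72]
  4. access 61: HIT. Next use of 61: step 5. Cache: [61 72]
  5. access 61: HIT. Next use of 61: step 15. Cache: [61 72]
  6. access 40: MISS. Cache: [61 72 40]
  7. access 14: MISS. Cache: [61 72 40 14]
  8. access 14: HIT. Next use of 14: step 9. Cache: [61 72 40 14]
  9. access 14: HIT. Next use of 14: step 13. Cache: [61 72 40 14]
  10. access 5: MISS. Cache: [61 72 40 14 5]
  11. access 40: HIT. Next use of 40: never. Cache: [61 72 40 14 5]
  12. access 93: MISS, evict 40 (next use: never). Cache: [61 72 14 5 93]
  13. access 14: HIT. Next use of 14: step 20. Cache: [61 72 14 5 93]
  14. access 5: HIT. Next use of 5: step 25. Cache: [61 72 14 5 93]
  15. access 61: HIT. Next use of 61: step 18. Cache: [61 72 14 5 93]
  16. access 93: HIT. Next use of 93: step 17. Cache: [61 72 14 5 93]
  17. access 93: HIT. Next use of 93: step 21. Cache: [61 72 14 5 93]
  18. access 61: HIT. Next use of 61: step 22. Cache: [61 72 14 5 93]
  19. access 56: MISS, evict 72 (next use: step 33). Cache: [61 14 5 93 56]
  20. access 14: HIT. Next use of 14: step 23. Cache: [61 14 5 93 56]
  21. access 93: HIT. Next use of 93: step 29. Cache: [61 14 5 93 56]
  22. access 61: HIT. Next use of 61: step 28. Cache: [61 14 5 93 56]
  23. access 14: HIT. Next use of 14: step 24. Cache: [61 14 5 93 56]
  24. access 14: HIT. Next use of 14: never. Cache: [61 14 5 93 56]
  25. access 5: HIT. Next use of 5: never. Cache: [61 14 5 93 56]
  26. access 56: HIT. Next use of 56: step 27. Cache: [61 14 5 93 56]
  27. access 56: HIT. Next use of 56: never. Cache: [61 14 5 93 56]
  28. access 61: HIT. Next use of 61: step 30. Cache: [61 14 5 93 56]
  29. access 93: HIT. Next use of 93: never. Cache: [61 14 5 93 56]
  30. access 61: HIT. Next use of 61: never. Cache: [61 14 5 93 56]
  31. access 36: MISS, evict 61 (next use: never). Cache: [14 5 93 56 36]
  32. access 8: MISS, evict 14 (next use: never). Cache: [5 93 56 36 8]
  33. access 72: MISS, evict 5 (next use: never). Cache: [93 56 36 8 72]
Total: 23 hits, 10 misses, 5 evictions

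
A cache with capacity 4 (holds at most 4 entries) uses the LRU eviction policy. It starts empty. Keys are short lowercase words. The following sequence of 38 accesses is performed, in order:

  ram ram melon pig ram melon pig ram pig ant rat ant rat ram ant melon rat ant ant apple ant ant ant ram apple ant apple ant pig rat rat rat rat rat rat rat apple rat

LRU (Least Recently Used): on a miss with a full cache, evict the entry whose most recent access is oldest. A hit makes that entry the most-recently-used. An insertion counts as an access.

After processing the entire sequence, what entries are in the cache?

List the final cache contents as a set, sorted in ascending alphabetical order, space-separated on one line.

LRU simulation (capacity=4):
  1. access ram: MISS. Cache (LRU->MRU): [ram]
  2. access ram: HIT. Cache (LRU->MRU): [ram]
  3. access melon: MISS. Cache (LRU->MRU): [ram melon]
  4. access pig: MISS. Cache (LRU->MRU): [ram melon pig]
  5. access ram: HIT. Cache (LRU->MRU): [melon pig ram]
  6. access melon: HIT. Cache (LRU->MRU): [pig ram melon]
  7. access pig: HIT. Cache (LRU->MRU): [ram melon pig]
  8. access ram: HIT. Cache (LRU->MRU): [melon pig ram]
  9. access pig: HIT. Cache (LRU->MRU): [melon ram pig]
  10. access ant: MISS. Cache (LRU->MRU): [melon ram pig ant]
  11. access rat: MISS, evict melon. Cache (LRU->MRU): [ram pig ant rat]
  12. access ant: HIT. Cache (LRU->MRU): [ram pig rat ant]
  13. access rat: HIT. Cache (LRU->MRU): [ram pig ant rat]
  14. access ram: HIT. Cache (LRU->MRU): [pig ant rat ram]
  15. access ant: HIT. Cache (LRU->MRU): [pig rat ram ant]
  16. access melon: MISS, evict pig. Cache (LRU->MRU): [rat ram ant melon]
  17. access rat: HIT. Cache (LRU->MRU): [ram ant melon rat]
  18. access ant: HIT. Cache (LRU->MRU): [ram melon rat ant]
  19. access ant: HIT. Cache (LRU->MRU): [ram melon rat ant]
  20. access apple: MISS, evict ram. Cache (LRU->MRU): [melon rat ant apple]
  21. access ant: HIT. Cache (LRU->MRU): [melon rat apple ant]
  22. access ant: HIT. Cache (LRU->MRU): [melon rat apple ant]
  23. access ant: HIT. Cache (LRU->MRU): [melon rat apple ant]
  24. access ram: MISS, evict melon. Cache (LRU->MRU): [rat apple ant ram]
  25. access apple: HIT. Cache (LRU->MRU): [rat ant ram apple]
  26. access ant: HIT. Cache (LRU->MRU): [rat ram apple ant]
  27. access apple: HIT. Cache (LRU->MRU): [rat ram ant apple]
  28. access ant: HIT. Cache (LRU->MRU): [rat ram apple ant]
  29. access pig: MISS, evict rat. Cache (LRU->MRU): [ram apple ant pig]
  30. access rat: MISS, evict ram. Cache (LRU->MRU): [apple ant pig rat]
  31. access rat: HIT. Cache (LRU->MRU): [apple ant pig rat]
  32. access rat: HIT. Cache (LRU->MRU): [apple ant pig rat]
  33. access rat: HIT. Cache (LRU->MRU): [apple ant pig rat]
  34. access rat: HIT. Cache (LRU->MRU): [apple ant pig rat]
  35. access rat: HIT. Cache (LRU->MRU): [apple ant pig rat]
  36. access rat: HIT. Cache (LRU->MRU): [apple ant pig rat]
  37. access apple: HIT. Cache (LRU->MRU): [ant pig rat apple]
  38. access rat: HIT. Cache (LRU->MRU): [ant pig apple rat]
Total: 28 hits, 10 misses, 6 evictions

Answer: ant apple pig rat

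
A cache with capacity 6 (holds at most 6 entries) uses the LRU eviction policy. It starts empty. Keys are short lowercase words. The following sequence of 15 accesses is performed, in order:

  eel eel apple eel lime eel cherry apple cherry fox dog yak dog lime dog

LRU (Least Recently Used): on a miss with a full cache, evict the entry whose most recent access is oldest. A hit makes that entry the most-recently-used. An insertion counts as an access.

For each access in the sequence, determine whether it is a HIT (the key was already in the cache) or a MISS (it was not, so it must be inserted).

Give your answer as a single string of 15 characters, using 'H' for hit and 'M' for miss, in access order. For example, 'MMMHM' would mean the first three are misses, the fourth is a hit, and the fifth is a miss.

Answer: MHMHMHMHHMMMHMH

Derivation:
LRU simulation (capacity=6):
  1. access eel: MISS. Cache (LRU->MRU): [eel]
  2. access eel: HIT. Cache (LRU->MRU): [eel]
  3. access apple: MISS. Cache (LRU->MRU): [eel apple]
  4. access eel: HIT. Cache (LRU->MRU): [apple eel]
  5. access lime: MISS. Cache (LRU->MRU): [apple eel lime]
  6. access eel: HIT. Cache (LRU->MRU): [apple lime eel]
  7. access cherry: MISS. Cache (LRU->MRU): [apple lime eel cherry]
  8. access apple: HIT. Cache (LRU->MRU): [lime eel cherry apple]
  9. access cherry: HIT. Cache (LRU->MRU): [lime eel apple cherry]
  10. access fox: MISS. Cache (LRU->MRU): [lime eel apple cherry fox]
  11. access dog: MISS. Cache (LRU->MRU): [lime eel apple cherry fox dog]
  12. access yak: MISS, evict lime. Cache (LRU->MRU): [eel apple cherry fox dog yak]
  13. access dog: HIT. Cache (LRU->MRU): [eel apple cherry fox yak dog]
  14. access lime: MISS, evict eel. Cache (LRU->MRU): [apple cherry fox yak dog lime]
  15. access dog: HIT. Cache (LRU->MRU): [apple cherry fox yak lime dog]
Total: 7 hits, 8 misses, 2 evictions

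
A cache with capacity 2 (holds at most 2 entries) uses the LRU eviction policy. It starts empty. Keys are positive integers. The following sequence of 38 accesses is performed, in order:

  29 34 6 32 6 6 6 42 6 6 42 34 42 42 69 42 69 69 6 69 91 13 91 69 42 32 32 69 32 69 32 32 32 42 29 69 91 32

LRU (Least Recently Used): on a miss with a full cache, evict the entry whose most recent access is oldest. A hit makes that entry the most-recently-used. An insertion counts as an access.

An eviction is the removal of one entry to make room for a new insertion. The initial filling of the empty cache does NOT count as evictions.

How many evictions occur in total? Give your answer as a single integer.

LRU simulation (capacity=2):
  1. access 29: MISS. Cache (LRU->MRU): [29]
  2. access 34: MISS. Cache (LRU->MRU): [29 34]
  3. access 6: MISS, evict 29. Cache (LRU->MRU): [34 6]
  4. access 32: MISS, evict 34. Cache (LRU->MRU): [6 32]
  5. access 6: HIT. Cache (LRU->MRU): [32 6]
  6. access 6: HIT. Cache (LRU->MRU): [32 6]
  7. access 6: HIT. Cache (LRU->MRU): [32 6]
  8. access 42: MISS, evict 32. Cache (LRU->MRU): [6 42]
  9. access 6: HIT. Cache (LRU->MRU): [42 6]
  10. access 6: HIT. Cache (LRU->MRU): [42 6]
  11. access 42: HIT. Cache (LRU->MRU): [6 42]
  12. access 34: MISS, evict 6. Cache (LRU->MRU): [42 34]
  13. access 42: HIT. Cache (LRU->MRU): [34 42]
  14. access 42: HIT. Cache (LRU->MRU): [34 42]
  15. access 69: MISS, evict 34. Cache (LRU->MRU): [42 69]
  16. access 42: HIT. Cache (LRU->MRU): [69 42]
  17. access 69: HIT. Cache (LRU->MRU): [42 69]
  18. access 69: HIT. Cache (LRU->MRU): [42 69]
  19. access 6: MISS, evict 42. Cache (LRU->MRU): [69 6]
  20. access 69: HIT. Cache (LRU->MRU): [6 69]
  21. access 91: MISS, evict 6. Cache (LRU->MRU): [69 91]
  22. access 13: MISS, evict 69. Cache (LRU->MRU): [91 13]
  23. access 91: HIT. Cache (LRU->MRU): [13 91]
  24. access 69: MISS, evict 13. Cache (LRU->MRU): [91 69]
  25. access 42: MISS, evict 91. Cache (LRU->MRU): [69 42]
  26. access 32: MISS, evict 69. Cache (LRU->MRU): [42 32]
  27. access 32: HIT. Cache (LRU->MRU): [42 32]
  28. access 69: MISS, evict 42. Cache (LRU->MRU): [32 69]
  29. access 32: HIT. Cache (LRU->MRU): [69 32]
  30. access 69: HIT. Cache (LRU->MRU): [32 69]
  31. access 32: HIT. Cache (LRU->MRU): [69 32]
  32. access 32: HIT. Cache (LRU->MRU): [69 32]
  33. access 32: HIT. Cache (LRU->MRU): [69 32]
  34. access 42: MISS, evict 69. Cache (LRU->MRU): [32 42]
  35. access 29: MISS, evict 32. Cache (LRU->MRU): [42 29]
  36. access 69: MISS, evict 42. Cache (LRU->MRU): [29 69]
  37. access 91: MISS, evict 29. Cache (LRU->MRU): [69 91]
  38. access 32: MISS, evict 69. Cache (LRU->MRU): [91 32]
Total: 19 hits, 19 misses, 17 evictions

Answer: 17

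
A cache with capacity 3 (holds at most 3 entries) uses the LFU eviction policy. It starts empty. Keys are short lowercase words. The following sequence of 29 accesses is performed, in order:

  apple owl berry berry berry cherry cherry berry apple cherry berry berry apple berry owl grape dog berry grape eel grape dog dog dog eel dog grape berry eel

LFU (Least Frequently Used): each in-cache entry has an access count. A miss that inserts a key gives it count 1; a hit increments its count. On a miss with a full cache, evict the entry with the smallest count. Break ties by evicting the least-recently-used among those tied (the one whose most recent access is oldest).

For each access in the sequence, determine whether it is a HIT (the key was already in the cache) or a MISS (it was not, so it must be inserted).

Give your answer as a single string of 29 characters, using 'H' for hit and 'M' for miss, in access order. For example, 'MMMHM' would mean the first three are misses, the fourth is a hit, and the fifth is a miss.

LFU simulation (capacity=3):
  1. access apple: MISS. Cache: [apple(c=1)]
  2. access owl: MISS. Cache: [apple(c=1) owl(c=1)]
  3. access berry: MISS. Cache: [apple(c=1) owl(c=1) berry(c=1)]
  4. access berry: HIT, count now 2. Cache: [apple(c=1) owl(c=1) berry(c=2)]
  5. access berry: HIT, count now 3. Cache: [apple(c=1) owl(c=1) berry(c=3)]
  6. access cherry: MISS, evict apple(c=1). Cache: [owl(c=1) cherry(c=1) berry(c=3)]
  7. access cherry: HIT, count now 2. Cache: [owl(c=1) cherry(c=2) berry(c=3)]
  8. access berry: HIT, count now 4. Cache: [owl(c=1) cherry(c=2) berry(c=4)]
  9. access apple: MISS, evict owl(c=1). Cache: [apple(c=1) cherry(c=2) berry(c=4)]
  10. access cherry: HIT, count now 3. Cache: [apple(c=1) cherry(c=3) berry(c=4)]
  11. access berry: HIT, count now 5. Cache: [apple(c=1) cherry(c=3) berry(c=5)]
  12. access berry: HIT, count now 6. Cache: [apple(c=1) cherry(c=3) berry(c=6)]
  13. access apple: HIT, count now 2. Cache: [apple(c=2) cherry(c=3) berry(c=6)]
  14. access berry: HIT, count now 7. Cache: [apple(c=2) cherry(c=3) berry(c=7)]
  15. access owl: MISS, evict apple(c=2). Cache: [owl(c=1) cherry(c=3) berry(c=7)]
  16. access grape: MISS, evict owl(c=1). Cache: [grape(c=1) cherry(c=3) berry(c=7)]
  17. access dog: MISS, evict grape(c=1). Cache: [dog(c=1) cherry(c=3) berry(c=7)]
  18. access berry: HIT, count now 8. Cache: [dog(c=1) cherry(c=3) berry(c=8)]
  19. access grape: MISS, evict dog(c=1). Cache: [grape(c=1) cherry(c=3) berry(c=8)]
  20. access eel: MISS, evict grape(c=1). Cache: [eel(c=1) cherry(c=3) berry(c=8)]
  21. access grape: MISS, evict eel(c=1). Cache: [grape(c=1) cherry(c=3) berry(c=8)]
  22. access dog: MISS, evict grape(c=1). Cache: [dog(c=1) cherry(c=3) berry(c=8)]
  23. access dog: HIT, count now 2. Cache: [dog(c=2) cherry(c=3) berry(c=8)]
  24. access dog: HIT, count now 3. Cache: [cherry(c=3) dog(c=3) berry(c=8)]
  25. access eel: MISS, evict cherry(c=3). Cache: [eel(c=1) dog(c=3) berry(c=8)]
  26. access dog: HIT, count now 4. Cache: [eel(c=1) dog(c=4) berry(c=8)]
  27. access grape: MISS, evict eel(c=1). Cache: [grape(c=1) dog(c=4) berry(c=8)]
  28. access berry: HIT, count now 9. Cache: [grape(c=1) dog(c=4) berry(c=9)]
  29. access eel: MISS, evict grape(c=1). Cache: [eel(c=1) dog(c=4) berry(c=9)]
Total: 14 hits, 15 misses, 12 evictions

Answer: MMMHHMHHMHHHHHMMMHMMMMHHMHMHM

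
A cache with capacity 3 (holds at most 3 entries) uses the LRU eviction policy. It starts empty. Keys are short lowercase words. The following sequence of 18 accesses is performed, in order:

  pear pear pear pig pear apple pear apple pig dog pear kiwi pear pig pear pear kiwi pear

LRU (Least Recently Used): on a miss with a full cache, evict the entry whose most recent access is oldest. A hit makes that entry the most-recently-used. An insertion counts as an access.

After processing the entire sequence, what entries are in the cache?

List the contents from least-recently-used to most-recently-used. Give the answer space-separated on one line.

Answer: pig kiwi pear

Derivation:
LRU simulation (capacity=3):
  1. access pear: MISS. Cache (LRU->MRU): [pear]
  2. access pear: HIT. Cache (LRU->MRU): [pear]
  3. access pear: HIT. Cache (LRU->MRU): [pear]
  4. access pig: MISS. Cache (LRU->MRU): [pear pig]
  5. access pear: HIT. Cache (LRU->MRU): [pig pear]
  6. access apple: MISS. Cache (LRU->MRU): [pig pear apple]
  7. access pear: HIT. Cache (LRU->MRU): [pig apple pear]
  8. access apple: HIT. Cache (LRU->MRU): [pig pear apple]
  9. access pig: HIT. Cache (LRU->MRU): [pear apple pig]
  10. access dog: MISS, evict pear. Cache (LRU->MRU): [apple pig dog]
  11. access pear: MISS, evict apple. Cache (LRU->MRU): [pig dog pear]
  12. access kiwi: MISS, evict pig. Cache (LRU->MRU): [dog pear kiwi]
  13. access pear: HIT. Cache (LRU->MRU): [dog kiwi pear]
  14. access pig: MISS, evict dog. Cache (LRU->MRU): [kiwi pear pig]
  15. access pear: HIT. Cache (LRU->MRU): [kiwi pig pear]
  16. access pear: HIT. Cache (LRU->MRU): [kiwi pig pear]
  17. access kiwi: HIT. Cache (LRU->MRU): [pig pear kiwi]
  18. access pear: HIT. Cache (LRU->MRU): [pig kiwi pear]
Total: 11 hits, 7 misses, 4 evictions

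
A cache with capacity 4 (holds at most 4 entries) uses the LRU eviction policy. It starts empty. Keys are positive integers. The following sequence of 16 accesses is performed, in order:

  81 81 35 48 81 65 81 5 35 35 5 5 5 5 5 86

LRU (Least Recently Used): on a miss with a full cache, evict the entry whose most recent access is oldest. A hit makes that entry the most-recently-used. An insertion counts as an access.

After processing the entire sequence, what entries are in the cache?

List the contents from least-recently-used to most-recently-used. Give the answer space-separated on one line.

Answer: 81 35 5 86

Derivation:
LRU simulation (capacity=4):
  1. access 81: MISS. Cache (LRU->MRU): [81]
  2. access 81: HIT. Cache (LRU->MRU): [81]
  3. access 35: MISS. Cache (LRU->MRU): [81 35]
  4. access 48: MISS. Cache (LRU->MRU): [81 35 48]
  5. access 81: HIT. Cache (LRU->MRU): [35 48 81]
  6. access 65: MISS. Cache (LRU->MRU): [35 48 81 65]
  7. access 81: HIT. Cache (LRU->MRU): [35 48 65 81]
  8. access 5: MISS, evict 35. Cache (LRU->MRU): [48 65 81 5]
  9. access 35: MISS, evict 48. Cache (LRU->MRU): [65 81 5 35]
  10. access 35: HIT. Cache (LRU->MRU): [65 81 5 35]
  11. access 5: HIT. Cache (LRU->MRU): [65 81 35 5]
  12. access 5: HIT. Cache (LRU->MRU): [65 81 35 5]
  13. access 5: HIT. Cache (LRU->MRU): [65 81 35 5]
  14. access 5: HIT. Cache (LRU->MRU): [65 81 35 5]
  15. access 5: HIT. Cache (LRU->MRU): [65 81 35 5]
  16. access 86: MISS, evict 65. Cache (LRU->MRU): [81 35 5 86]
Total: 9 hits, 7 misses, 3 evictions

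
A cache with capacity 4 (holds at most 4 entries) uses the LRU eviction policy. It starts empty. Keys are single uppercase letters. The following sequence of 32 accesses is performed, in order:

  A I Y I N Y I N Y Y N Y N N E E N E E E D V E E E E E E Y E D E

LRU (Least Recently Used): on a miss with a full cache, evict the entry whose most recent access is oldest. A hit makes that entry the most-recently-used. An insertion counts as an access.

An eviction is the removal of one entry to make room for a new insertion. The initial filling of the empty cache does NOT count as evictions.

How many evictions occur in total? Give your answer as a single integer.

LRU simulation (capacity=4):
  1. access A: MISS. Cache (LRU->MRU): [A]
  2. access I: MISS. Cache (LRU->MRU): [A I]
  3. access Y: MISS. Cache (LRU->MRU): [A I Y]
  4. access I: HIT. Cache (LRU->MRU): [A Y I]
  5. access N: MISS. Cache (LRU->MRU): [A Y I N]
  6. access Y: HIT. Cache (LRU->MRU): [A I N Y]
  7. access I: HIT. Cache (LRU->MRU): [A N Y I]
  8. access N: HIT. Cache (LRU->MRU): [A Y I N]
  9. access Y: HIT. Cache (LRU->MRU): [A I N Y]
  10. access Y: HIT. Cache (LRU->MRU): [A I N Y]
  11. access N: HIT. Cache (LRU->MRU): [A I Y N]
  12. access Y: HIT. Cache (LRU->MRU): [A I N Y]
  13. access N: HIT. Cache (LRU->MRU): [A I Y N]
  14. access N: HIT. Cache (LRU->MRU): [A I Y N]
  15. access E: MISS, evict A. Cache (LRU->MRU): [I Y N E]
  16. access E: HIT. Cache (LRU->MRU): [I Y N E]
  17. access N: HIT. Cache (LRU->MRU): [I Y E N]
  18. access E: HIT. Cache (LRU->MRU): [I Y N E]
  19. access E: HIT. Cache (LRU->MRU): [I Y N E]
  20. access E: HIT. Cache (LRU->MRU): [I Y N E]
  21. access D: MISS, evict I. Cache (LRU->MRU): [Y N E D]
  22. access V: MISS, evict Y. Cache (LRU->MRU): [N E D V]
  23. access E: HIT. Cache (LRU->MRU): [N D V E]
  24. access E: HIT. Cache (LRU->MRU): [N D V E]
  25. access E: HIT. Cache (LRU->MRU): [N D V E]
  26. access E: HIT. Cache (LRU->MRU): [N D V E]
  27. access E: HIT. Cache (LRU->MRU): [N D V E]
  28. access E: HIT. Cache (LRU->MRU): [N D V E]
  29. access Y: MISS, evict N. Cache (LRU->MRU): [D V E Y]
  30. access E: HIT. Cache (LRU->MRU): [D V Y E]
  31. access D: HIT. Cache (LRU->MRU): [V Y E D]
  32. access E: HIT. Cache (LRU->MRU): [V Y D E]
Total: 24 hits, 8 misses, 4 evictions

Answer: 4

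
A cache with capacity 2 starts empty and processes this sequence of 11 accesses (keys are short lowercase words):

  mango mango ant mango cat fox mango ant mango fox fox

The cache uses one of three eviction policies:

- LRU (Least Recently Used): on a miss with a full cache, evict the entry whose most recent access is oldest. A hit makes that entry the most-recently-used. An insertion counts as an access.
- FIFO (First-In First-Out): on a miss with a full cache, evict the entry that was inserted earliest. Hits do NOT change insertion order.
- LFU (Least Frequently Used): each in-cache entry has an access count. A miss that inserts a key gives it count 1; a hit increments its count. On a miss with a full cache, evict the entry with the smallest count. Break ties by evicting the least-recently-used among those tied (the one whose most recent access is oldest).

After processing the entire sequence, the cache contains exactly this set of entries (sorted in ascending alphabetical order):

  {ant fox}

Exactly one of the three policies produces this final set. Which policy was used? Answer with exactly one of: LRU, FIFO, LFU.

Simulating under each policy and comparing final sets:
  LRU: final set = {fox mango} -> differs
  FIFO: final set = {ant fox} -> MATCHES target
  LFU: final set = {fox mango} -> differs
Only FIFO produces the target set.

Answer: FIFO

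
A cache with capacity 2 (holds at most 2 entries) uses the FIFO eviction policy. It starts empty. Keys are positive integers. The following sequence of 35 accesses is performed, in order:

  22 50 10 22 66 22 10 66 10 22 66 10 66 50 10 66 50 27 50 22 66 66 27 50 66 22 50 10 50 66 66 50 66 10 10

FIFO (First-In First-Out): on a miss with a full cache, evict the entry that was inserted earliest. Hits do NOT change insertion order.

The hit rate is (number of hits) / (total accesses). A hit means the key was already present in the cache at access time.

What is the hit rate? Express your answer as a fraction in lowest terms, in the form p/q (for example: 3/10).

FIFO simulation (capacity=2):
  1. access 22: MISS. Cache (old->new): [22]
  2. access 50: MISS. Cache (old->new): [22 50]
  3. access 10: MISS, evict 22. Cache (old->new): [50 10]
  4. access 22: MISS, evict 50. Cache (old->new): [10 22]
  5. access 66: MISS, evict 10. Cache (old->new): [22 66]
  6. access 22: HIT. Cache (old->new): [22 66]
  7. access 10: MISS, evict 22. Cache (old->new): [66 10]
  8. access 66: HIT. Cache (old->new): [66 10]
  9. access 10: HIT. Cache (old->new): [66 10]
  10. access 22: MISS, evict 66. Cache (old->new): [10 22]
  11. access 66: MISS, evict 10. Cache (old->new): [22 66]
  12. access 10: MISS, evict 22. Cache (old->new): [66 10]
  13. access 66: HIT. Cache (old->new): [66 10]
  14. access 50: MISS, evict 66. Cache (old->new): [10 50]
  15. access 10: HIT. Cache (old->new): [10 50]
  16. access 66: MISS, evict 10. Cache (old->new): [50 66]
  17. access 50: HIT. Cache (old->new): [50 66]
  18. access 27: MISS, evict 50. Cache (old->new): [66 27]
  19. access 50: MISS, evict 66. Cache (old->new): [27 50]
  20. access 22: MISS, evict 27. Cache (old->new): [50 22]
  21. access 66: MISS, evict 50. Cache (old->new): [22 66]
  22. access 66: HIT. Cache (old->new): [22 66]
  23. access 27: MISS, evict 22. Cache (old->new): [66 27]
  24. access 50: MISS, evict 66. Cache (old->new): [27 50]
  25. access 66: MISS, evict 27. Cache (old->new): [50 66]
  26. access 22: MISS, evict 50. Cache (old->new): [66 22]
  27. access 50: MISS, evict 66. Cache (old->new): [22 50]
  28. access 10: MISS, evict 22. Cache (old->new): [50 10]
  29. access 50: HIT. Cache (old->new): [50 10]
  30. access 66: MISS, evict 50. Cache (old->new): [10 66]
  31. access 66: HIT. Cache (old->new): [10 66]
  32. access 50: MISS, evict 10. Cache (old->new): [66 50]
  33. access 66: HIT. Cache (old->new): [66 50]
  34. access 10: MISS, evict 66. Cache (old->new): [50 10]
  35. access 10: HIT. Cache (old->new): [50 10]
Total: 11 hits, 24 misses, 22 evictions

Hit rate = 11/35

Answer: 11/35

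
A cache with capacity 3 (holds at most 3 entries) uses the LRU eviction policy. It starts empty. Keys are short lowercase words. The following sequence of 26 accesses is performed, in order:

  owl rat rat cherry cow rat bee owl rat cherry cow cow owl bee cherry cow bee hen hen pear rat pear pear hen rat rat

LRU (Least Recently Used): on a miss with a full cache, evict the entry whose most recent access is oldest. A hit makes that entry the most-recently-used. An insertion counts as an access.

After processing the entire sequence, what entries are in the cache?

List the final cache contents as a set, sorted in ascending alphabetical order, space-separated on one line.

LRU simulation (capacity=3):
  1. access owl: MISS. Cache (LRU->MRU): [owl]
  2. access rat: MISS. Cache (LRU->MRU): [owl rat]
  3. access rat: HIT. Cache (LRU->MRU): [owl rat]
  4. access cherry: MISS. Cache (LRU->MRU): [owl rat cherry]
  5. access cow: MISS, evict owl. Cache (LRU->MRU): [rat cherry cow]
  6. access rat: HIT. Cache (LRU->MRU): [cherry cow rat]
  7. access bee: MISS, evict cherry. Cache (LRU->MRU): [cow rat bee]
  8. access owl: MISS, evict cow. Cache (LRU->MRU): [rat bee owl]
  9. access rat: HIT. Cache (LRU->MRU): [bee owl rat]
  10. access cherry: MISS, evict bee. Cache (LRU->MRU): [owl rat cherry]
  11. access cow: MISS, evict owl. Cache (LRU->MRU): [rat cherry cow]
  12. access cow: HIT. Cache (LRU->MRU): [rat cherry cow]
  13. access owl: MISS, evict rat. Cache (LRU->MRU): [cherry cow owl]
  14. access bee: MISS, evict cherry. Cache (LRU->MRU): [cow owl bee]
  15. access cherry: MISS, evict cow. Cache (LRU->MRU): [owl bee cherry]
  16. access cow: MISS, evict owl. Cache (LRU->MRU): [bee cherry cow]
  17. access bee: HIT. Cache (LRU->MRU): [cherry cow bee]
  18. access hen: MISS, evict cherry. Cache (LRU->MRU): [cow bee hen]
  19. access hen: HIT. Cache (LRU->MRU): [cow bee hen]
  20. access pear: MISS, evict cow. Cache (LRU->MRU): [bee hen pear]
  21. access rat: MISS, evict bee. Cache (LRU->MRU): [hen pear rat]
  22. access pear: HIT. Cache (LRU->MRU): [hen rat pear]
  23. access pear: HIT. Cache (LRU->MRU): [hen rat pear]
  24. access hen: HIT. Cache (LRU->MRU): [rat pear hen]
  25. access rat: HIT. Cache (LRU->MRU): [pear hen rat]
  26. access rat: HIT. Cache (LRU->MRU): [pear hen rat]
Total: 11 hits, 15 misses, 12 evictions

Answer: hen pear rat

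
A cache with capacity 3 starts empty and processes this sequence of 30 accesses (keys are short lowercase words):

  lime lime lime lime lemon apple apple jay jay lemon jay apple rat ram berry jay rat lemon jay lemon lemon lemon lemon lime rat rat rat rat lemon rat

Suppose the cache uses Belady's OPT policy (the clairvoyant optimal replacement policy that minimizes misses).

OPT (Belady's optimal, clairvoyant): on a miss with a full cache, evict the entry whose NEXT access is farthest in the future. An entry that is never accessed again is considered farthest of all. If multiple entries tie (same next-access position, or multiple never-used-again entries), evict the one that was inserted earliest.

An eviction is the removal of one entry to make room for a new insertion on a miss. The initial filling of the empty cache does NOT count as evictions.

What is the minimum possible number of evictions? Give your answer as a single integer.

Answer: 6

Derivation:
OPT (Belady) simulation (capacity=3):
  1. access lime: MISS. Cache: [lime]
  2. access lime: HIT. Next use of lime: step 3. Cache: [lime]
  3. access lime: HIT. Next use of lime: step 4. Cache: [lime]
  4. access lime: HIT. Next use of lime: step 24. Cache: [lime]
  5. access lemon: MISS. Cache: [lime lemon]
  6. access apple: MISS. Cache: [lime lemon apple]
  7. access apple: HIT. Next use of apple: step 12. Cache: [lime lemon apple]
  8. access jay: MISS, evict lime (next use: step 24). Cache: [lemon apple jay]
  9. access jay: HIT. Next use of jay: step 11. Cache: [lemon apple jay]
  10. access lemon: HIT. Next use of lemon: step 18. Cache: [lemon apple jay]
  11. access jay: HIT. Next use of jay: step 16. Cache: [lemon apple jay]
  12. access apple: HIT. Next use of apple: never. Cache: [lemon apple jay]
  13. access rat: MISS, evict apple (next use: never). Cache: [lemon jay rat]
  14. access ram: MISS, evict lemon (next use: step 18). Cache: [jay rat ram]
  15. access berry: MISS, evict ram (next use: never). Cache: [jay rat berry]
  16. access jay: HIT. Next use of jay: step 19. Cache: [jay rat berry]
  17. access rat: HIT. Next use of rat: step 25. Cache: [jay rat berry]
  18. access lemon: MISS, evict berry (next use: never). Cache: [jay rat lemon]
  19. access jay: HIT. Next use of jay: never. Cache: [jay rat lemon]
  20. access lemon: HIT. Next use of lemon: step 21. Cache: [jay rat lemon]
  21. access lemon: HIT. Next use of lemon: step 22. Cache: [jay rat lemon]
  22. access lemon: HIT. Next use of lemon: step 23. Cache: [jay rat lemon]
  23. access lemon: HIT. Next use of lemon: step 29. Cache: [jay rat lemon]
  24. access lime: MISS, evict jay (next use: never). Cache: [rat lemon lime]
  25. access rat: HIT. Next use of rat: step 26. Cache: [rat lemon lime]
  26. access rat: HIT. Next use of rat: step 27. Cache: [rat lemon lime]
  27. access rat: HIT. Next use of rat: step 28. Cache: [rat lemon lime]
  28. access rat: HIT. Next use of rat: step 30. Cache: [rat lemon lime]
  29. access lemon: HIT. Next use of lemon: never. Cache: [rat lemon lime]
  30. access rat: HIT. Next use of rat: never. Cache: [rat lemon lime]
Total: 21 hits, 9 misses, 6 evictions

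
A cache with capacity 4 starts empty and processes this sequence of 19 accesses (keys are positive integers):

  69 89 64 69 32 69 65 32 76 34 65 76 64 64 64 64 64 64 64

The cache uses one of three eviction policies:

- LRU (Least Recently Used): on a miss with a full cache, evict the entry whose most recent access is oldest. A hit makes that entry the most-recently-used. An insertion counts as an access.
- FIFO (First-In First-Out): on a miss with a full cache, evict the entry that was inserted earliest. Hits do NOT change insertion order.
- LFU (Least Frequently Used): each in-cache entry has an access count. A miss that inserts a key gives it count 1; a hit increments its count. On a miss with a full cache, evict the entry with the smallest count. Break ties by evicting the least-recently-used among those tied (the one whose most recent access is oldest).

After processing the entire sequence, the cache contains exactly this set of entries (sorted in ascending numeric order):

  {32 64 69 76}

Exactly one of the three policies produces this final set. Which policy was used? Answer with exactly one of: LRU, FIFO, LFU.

Answer: LFU

Derivation:
Simulating under each policy and comparing final sets:
  LRU: final set = {34 64 65 76} -> differs
  FIFO: final set = {34 64 65 76} -> differs
  LFU: final set = {32 64 69 76} -> MATCHES target
Only LFU produces the target set.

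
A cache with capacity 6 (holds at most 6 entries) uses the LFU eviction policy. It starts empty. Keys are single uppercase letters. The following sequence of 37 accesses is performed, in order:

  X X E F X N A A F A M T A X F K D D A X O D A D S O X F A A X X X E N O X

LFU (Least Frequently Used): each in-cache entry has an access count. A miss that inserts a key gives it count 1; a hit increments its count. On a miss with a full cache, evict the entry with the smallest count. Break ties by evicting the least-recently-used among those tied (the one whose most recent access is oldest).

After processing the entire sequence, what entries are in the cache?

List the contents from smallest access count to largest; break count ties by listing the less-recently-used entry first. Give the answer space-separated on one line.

Answer: N O D F A X

Derivation:
LFU simulation (capacity=6):
  1. access X: MISS. Cache: [X(c=1)]
  2. access X: HIT, count now 2. Cache: [X(c=2)]
  3. access E: MISS. Cache: [E(c=1) X(c=2)]
  4. access F: MISS. Cache: [E(c=1) F(c=1) X(c=2)]
  5. access X: HIT, count now 3. Cache: [E(c=1) F(c=1) X(c=3)]
  6. access N: MISS. Cache: [E(c=1) F(c=1) N(c=1) X(c=3)]
  7. access A: MISS. Cache: [E(c=1) F(c=1) N(c=1) A(c=1) X(c=3)]
  8. access A: HIT, count now 2. Cache: [E(c=1) F(c=1) N(c=1) A(c=2) X(c=3)]
  9. access F: HIT, count now 2. Cache: [E(c=1) N(c=1) A(c=2) F(c=2) X(c=3)]
  10. access A: HIT, count now 3. Cache: [E(c=1) N(c=1) F(c=2) X(c=3) A(c=3)]
  11. access M: MISS. Cache: [E(c=1) N(c=1) M(c=1) F(c=2) X(c=3) A(c=3)]
  12. access T: MISS, evict E(c=1). Cache: [N(c=1) M(c=1) T(c=1) F(c=2) X(c=3) A(c=3)]
  13. access A: HIT, count now 4. Cache: [N(c=1) M(c=1) T(c=1) F(c=2) X(c=3) A(c=4)]
  14. access X: HIT, count now 4. Cache: [N(c=1) M(c=1) T(c=1) F(c=2) A(c=4) X(c=4)]
  15. access F: HIT, count now 3. Cache: [N(c=1) M(c=1) T(c=1) F(c=3) A(c=4) X(c=4)]
  16. access K: MISS, evict N(c=1). Cache: [M(c=1) T(c=1) K(c=1) F(c=3) A(c=4) X(c=4)]
  17. access D: MISS, evict M(c=1). Cache: [T(c=1) K(c=1) D(c=1) F(c=3) A(c=4) X(c=4)]
  18. access D: HIT, count now 2. Cache: [T(c=1) K(c=1) D(c=2) F(c=3) A(c=4) X(c=4)]
  19. access A: HIT, count now 5. Cache: [T(c=1) K(c=1) D(c=2) F(c=3) X(c=4) A(c=5)]
  20. access X: HIT, count now 5. Cache: [T(c=1) K(c=1) D(c=2) F(c=3) A(c=5) X(c=5)]
  21. access O: MISS, evict T(c=1). Cache: [K(c=1) O(c=1) D(c=2) F(c=3) A(c=5) X(c=5)]
  22. access D: HIT, count now 3. Cache: [K(c=1) O(c=1) F(c=3) D(c=3) A(c=5) X(c=5)]
  23. access A: HIT, count now 6. Cache: [K(c=1) O(c=1) F(c=3) D(c=3) X(c=5) A(c=6)]
  24. access D: HIT, count now 4. Cache: [K(c=1) O(c=1) F(c=3) D(c=4) X(c=5) A(c=6)]
  25. access S: MISS, evict K(c=1). Cache: [O(c=1) S(c=1) F(c=3) D(c=4) X(c=5) A(c=6)]
  26. access O: HIT, count now 2. Cache: [S(c=1) O(c=2) F(c=3) D(c=4) X(c=5) A(c=6)]
  27. access X: HIT, count now 6. Cache: [S(c=1) O(c=2) F(c=3) D(c=4) A(c=6) X(c=6)]
  28. access F: HIT, count now 4. Cache: [S(c=1) O(c=2) D(c=4) F(c=4) A(c=6) X(c=6)]
  29. access A: HIT, count now 7. Cache: [S(c=1) O(c=2) D(c=4) F(c=4) X(c=6) A(c=7)]
  30. access A: HIT, count now 8. Cache: [S(c=1) O(c=2) D(c=4) F(c=4) X(c=6) A(c=8)]
  31. access X: HIT, count now 7. Cache: [S(c=1) O(c=2) D(c=4) F(c=4) X(c=7) A(c=8)]
  32. access X: HIT, count now 8. Cache: [S(c=1) O(c=2) D(c=4) F(c=4) A(c=8) X(c=8)]
  33. access X: HIT, count now 9. Cache: [S(c=1) O(c=2) D(c=4) F(c=4) A(c=8) X(c=9)]
  34. access E: MISS, evict S(c=1). Cache: [E(c=1) O(c=2) D(c=4) F(c=4) A(c=8) X(c=9)]
  35. access N: MISS, evict E(c=1). Cache: [N(c=1) O(c=2) D(c=4) F(c=4) A(c=8) X(c=9)]
  36. access O: HIT, count now 3. Cache: [N(c=1) O(c=3) D(c=4) F(c=4) A(c=8) X(c=9)]
  37. access X: HIT, count now 10. Cache: [N(c=1) O(c=3) D(c=4) F(c=4) A(c=8) X(c=10)]
Total: 24 hits, 13 misses, 7 evictions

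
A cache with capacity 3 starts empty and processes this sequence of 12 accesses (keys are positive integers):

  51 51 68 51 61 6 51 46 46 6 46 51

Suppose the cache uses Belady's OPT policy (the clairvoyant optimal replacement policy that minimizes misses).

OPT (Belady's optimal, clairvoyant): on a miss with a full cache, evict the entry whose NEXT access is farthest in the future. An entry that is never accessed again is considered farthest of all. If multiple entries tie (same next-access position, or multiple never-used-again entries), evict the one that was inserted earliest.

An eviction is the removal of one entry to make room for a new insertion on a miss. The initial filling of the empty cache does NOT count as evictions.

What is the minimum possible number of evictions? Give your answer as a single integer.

OPT (Belady) simulation (capacity=3):
  1. access 51: MISS. Cache: [51]
  2. access 51: HIT. Next use of 51: step 4. Cache: [51]
  3. access 68: MISS. Cache: [51 68]
  4. access 51: HIT. Next use of 51: step 7. Cache: [51 68]
  5. access 61: MISS. Cache: [51 68 61]
  6. access 6: MISS, evict 68 (next use: never). Cache: [51 61 6]
  7. access 51: HIT. Next use of 51: step 12. Cache: [51 61 6]
  8. access 46: MISS, evict 61 (next use: never). Cache: [51 6 46]
  9. access 46: HIT. Next use of 46: step 11. Cache: [51 6 46]
  10. access 6: HIT. Next use of 6: never. Cache: [51 6 46]
  11. access 46: HIT. Next use of 46: never. Cache: [51 6 46]
  12. access 51: HIT. Next use of 51: never. Cache: [51 6 46]
Total: 7 hits, 5 misses, 2 evictions

Answer: 2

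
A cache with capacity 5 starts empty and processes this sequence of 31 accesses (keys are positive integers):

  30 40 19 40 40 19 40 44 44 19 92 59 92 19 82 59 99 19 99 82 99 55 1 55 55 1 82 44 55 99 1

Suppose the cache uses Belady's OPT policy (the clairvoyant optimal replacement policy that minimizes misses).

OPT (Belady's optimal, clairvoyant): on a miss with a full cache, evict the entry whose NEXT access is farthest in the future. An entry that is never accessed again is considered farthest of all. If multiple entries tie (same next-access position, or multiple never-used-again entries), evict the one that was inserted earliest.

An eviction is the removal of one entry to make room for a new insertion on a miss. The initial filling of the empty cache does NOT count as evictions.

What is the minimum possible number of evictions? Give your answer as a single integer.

Answer: 5

Derivation:
OPT (Belady) simulation (capacity=5):
  1. access 30: MISS. Cache: [30]
  2. access 40: MISS. Cache: [30 40]
  3. access 19: MISS. Cache: [30 40 19]
  4. access 40: HIT. Next use of 40: step 5. Cache: [30 40 19]
  5. access 40: HIT. Next use of 40: step 7. Cache: [30 40 19]
  6. access 19: HIT. Next use of 19: step 10. Cache: [30 40 19]
  7. access 40: HIT. Next use of 40: never. Cache: [30 40 19]
  8. access 44: MISS. Cache: [30 40 19 44]
  9. access 44: HIT. Next use of 44: step 28. Cache: [30 40 19 44]
  10. access 19: HIT. Next use of 19: step 14. Cache: [30 40 19 44]
  11. access 92: MISS. Cache: [30 40 19 44 92]
  12. access 59: MISS, evict 30 (next use: never). Cache: [40 19 44 92 59]
  13. access 92: HIT. Next use of 92: never. Cache: [40 19 44 92 59]
  14. access 19: HIT. Next use of 19: step 18. Cache: [40 19 44 92 59]
  15. access 82: MISS, evict 40 (next use: never). Cache: [19 44 92 59 82]
  16. access 59: HIT. Next use of 59: never. Cache: [19 44 92 59 82]
  17. access 99: MISS, evict 92 (next use: never). Cache: [19 44 59 82 99]
  18. access 19: HIT. Next use of 19: never. Cache: [19 44 59 82 99]
  19. access 99: HIT. Next use of 99: step 21. Cache: [19 44 59 82 99]
  20. access 82: HIT. Next use of 82: step 27. Cache: [19 44 59 82 99]
  21. access 99: HIT. Next use of 99: step 30. Cache: [19 44 59 82 99]
  22. access 55: MISS, evict 19 (next use: never). Cache: [44 59 82 99 55]
  23. access 1: MISS, evict 59 (next use: never). Cache: [44 82 99 55 1]
  24. access 55: HIT. Next use of 55: step 25. Cache: [44 82 99 55 1]
  25. access 55: HIT. Next use of 55: step 29. Cache: [44 82 99 55 1]
  26. access 1: HIT. Next use of 1: step 31. Cache: [44 82 99 55 1]
  27. access 82: HIT. Next use of 82: never. Cache: [44 82 99 55 1]
  28. access 44: HIT. Next use of 44: never. Cache: [44 82 99 55 1]
  29. access 55: HIT. Next use of 55: never. Cache: [44 82 99 55 1]
  30. access 99: HIT. Next use of 99: never. Cache: [44 82 99 55 1]
  31. access 1: HIT. Next use of 1: never. Cache: [44 82 99 55 1]
Total: 21 hits, 10 misses, 5 evictions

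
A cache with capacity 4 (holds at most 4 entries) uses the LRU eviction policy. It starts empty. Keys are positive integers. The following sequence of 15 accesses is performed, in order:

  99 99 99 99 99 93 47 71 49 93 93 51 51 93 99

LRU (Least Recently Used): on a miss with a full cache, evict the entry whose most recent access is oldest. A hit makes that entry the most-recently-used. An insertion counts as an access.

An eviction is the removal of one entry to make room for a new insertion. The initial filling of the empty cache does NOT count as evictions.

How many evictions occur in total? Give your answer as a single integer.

Answer: 3

Derivation:
LRU simulation (capacity=4):
  1. access 99: MISS. Cache (LRU->MRU): [99]
  2. access 99: HIT. Cache (LRU->MRU): [99]
  3. access 99: HIT. Cache (LRU->MRU): [99]
  4. access 99: HIT. Cache (LRU->MRU): [99]
  5. access 99: HIT. Cache (LRU->MRU): [99]
  6. access 93: MISS. Cache (LRU->MRU): [99 93]
  7. access 47: MISS. Cache (LRU->MRU): [99 93 47]
  8. access 71: MISS. Cache (LRU->MRU): [99 93 47 71]
  9. access 49: MISS, evict 99. Cache (LRU->MRU): [93 47 71 49]
  10. access 93: HIT. Cache (LRU->MRU): [47 71 49 93]
  11. access 93: HIT. Cache (LRU->MRU): [47 71 49 93]
  12. access 51: MISS, evict 47. Cache (LRU->MRU): [71 49 93 51]
  13. access 51: HIT. Cache (LRU->MRU): [71 49 93 51]
  14. access 93: HIT. Cache (LRU->MRU): [71 49 51 93]
  15. access 99: MISS, evict 71. Cache (LRU->MRU): [49 51 93 99]
Total: 8 hits, 7 misses, 3 evictions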